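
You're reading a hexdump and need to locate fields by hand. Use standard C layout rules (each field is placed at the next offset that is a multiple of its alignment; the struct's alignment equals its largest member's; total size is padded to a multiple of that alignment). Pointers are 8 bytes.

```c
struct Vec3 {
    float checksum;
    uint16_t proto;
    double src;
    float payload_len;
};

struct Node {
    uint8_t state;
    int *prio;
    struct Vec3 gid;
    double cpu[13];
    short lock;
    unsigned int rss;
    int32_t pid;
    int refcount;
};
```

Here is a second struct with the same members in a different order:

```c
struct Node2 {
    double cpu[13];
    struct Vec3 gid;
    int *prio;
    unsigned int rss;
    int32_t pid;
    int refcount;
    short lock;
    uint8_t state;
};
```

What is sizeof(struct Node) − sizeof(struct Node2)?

Vec3: @0: checksum [4B, align 4] → 4; @4: proto [2B, align 2] → 6; +2 pad (align 8); @8: src [8B, align 8] → 16; @16: payload_len [4B, align 4] → 20; +4 tail pad (align 8); size 24, align 8
@0: state [1B, align 1] → 1
+7 pad (align 8)
@8: prio [8B, align 8] → 16
@16: gid [24B, align 8] → 40
@40: cpu [104B, align 8] → 144
@144: lock [2B, align 2] → 146
+2 pad (align 4)
@148: rss [4B, align 4] → 152
@152: pid [4B, align 4] → 156
@156: refcount [4B, align 4] → 160
size 160, align 8
— Node2 —
@0: cpu [104B, align 8] → 104
@104: gid [24B, align 8] → 128
@128: prio [8B, align 8] → 136
@136: rss [4B, align 4] → 140
@140: pid [4B, align 4] → 144
@144: refcount [4B, align 4] → 148
@148: lock [2B, align 2] → 150
@150: state [1B, align 1] → 151
+1 tail pad (align 8)
size 152, align 8
160 − 152 = 8

8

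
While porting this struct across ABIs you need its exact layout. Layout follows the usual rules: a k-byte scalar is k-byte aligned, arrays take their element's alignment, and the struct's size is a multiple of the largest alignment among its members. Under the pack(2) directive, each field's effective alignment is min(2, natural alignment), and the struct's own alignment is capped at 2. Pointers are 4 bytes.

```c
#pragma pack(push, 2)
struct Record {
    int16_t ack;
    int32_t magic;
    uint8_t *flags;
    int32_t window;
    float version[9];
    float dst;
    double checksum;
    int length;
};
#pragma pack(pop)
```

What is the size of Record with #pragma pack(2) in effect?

66

ack at 0 (size 2, align 2) → ends 2
magic at 2 (size 4, align 2) → ends 6
flags at 6 (size 4, align 2) → ends 10
window at 10 (size 4, align 2) → ends 14
version at 14 (size 36, align 2) → ends 50
dst at 50 (size 4, align 2) → ends 54
checksum at 54 (size 8, align 2) → ends 62
length at 62 (size 4, align 2) → ends 66
total 66 bytes, alignment 2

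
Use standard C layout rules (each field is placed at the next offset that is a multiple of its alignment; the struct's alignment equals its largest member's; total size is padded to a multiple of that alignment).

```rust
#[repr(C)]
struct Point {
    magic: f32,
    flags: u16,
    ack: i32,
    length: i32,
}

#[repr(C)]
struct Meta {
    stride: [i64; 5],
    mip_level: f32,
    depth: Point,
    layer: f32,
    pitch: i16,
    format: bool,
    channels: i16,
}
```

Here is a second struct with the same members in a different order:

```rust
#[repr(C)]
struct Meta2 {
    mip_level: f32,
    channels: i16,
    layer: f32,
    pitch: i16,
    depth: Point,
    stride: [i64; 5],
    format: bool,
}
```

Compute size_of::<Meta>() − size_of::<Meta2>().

Point: 0..4  magic  (4B, 4-aligned); 4..6  flags  (2B, 2-aligned); 6..8  -- padding (2B); 8..12  ack  (4B, 4-aligned); 12..16  length  (4B, 4-aligned); sizeof = 16, alignof = 4
0..40  stride  (40B, 8-aligned)
40..44  mip_level  (4B, 4-aligned)
44..60  depth  (16B, 4-aligned)
60..64  layer  (4B, 4-aligned)
64..66  pitch  (2B, 2-aligned)
66..67  format  (1B, 1-aligned)
67..68  -- padding (1B)
68..70  channels  (2B, 2-aligned)
70..72  -- tail padding (2B)
sizeof = 72, alignof = 8
— Meta2 —
0..4  mip_level  (4B, 4-aligned)
4..6  channels  (2B, 2-aligned)
6..8  -- padding (2B)
8..12  layer  (4B, 4-aligned)
12..14  pitch  (2B, 2-aligned)
14..16  -- padding (2B)
16..32  depth  (16B, 4-aligned)
32..72  stride  (40B, 8-aligned)
72..73  format  (1B, 1-aligned)
73..80  -- tail padding (7B)
sizeof = 80, alignof = 8
72 − 80 = -8

-8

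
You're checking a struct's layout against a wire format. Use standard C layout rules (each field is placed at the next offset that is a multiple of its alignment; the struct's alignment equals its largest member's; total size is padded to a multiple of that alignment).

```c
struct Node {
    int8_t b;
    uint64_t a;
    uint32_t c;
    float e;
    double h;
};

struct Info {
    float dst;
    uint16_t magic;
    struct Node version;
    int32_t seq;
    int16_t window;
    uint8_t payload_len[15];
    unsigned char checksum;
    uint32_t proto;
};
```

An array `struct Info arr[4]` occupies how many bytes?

288

Node: @0: b [1B, align 1] → 1; +7 pad (align 8); @8: a [8B, align 8] → 16; @16: c [4B, align 4] → 20; @20: e [4B, align 4] → 24; @24: h [8B, align 8] → 32; size 32, align 8
@0: dst [4B, align 4] → 4
@4: magic [2B, align 2] → 6
+2 pad (align 8)
@8: version [32B, align 8] → 40
@40: seq [4B, align 4] → 44
@44: window [2B, align 2] → 46
@46: payload_len [15B, align 1] → 61
@61: checksum [1B, align 1] → 62
+2 pad (align 4)
@64: proto [4B, align 4] → 68
+4 tail pad (align 8)
size 72, align 8
array of 4: 4 × 72 = 288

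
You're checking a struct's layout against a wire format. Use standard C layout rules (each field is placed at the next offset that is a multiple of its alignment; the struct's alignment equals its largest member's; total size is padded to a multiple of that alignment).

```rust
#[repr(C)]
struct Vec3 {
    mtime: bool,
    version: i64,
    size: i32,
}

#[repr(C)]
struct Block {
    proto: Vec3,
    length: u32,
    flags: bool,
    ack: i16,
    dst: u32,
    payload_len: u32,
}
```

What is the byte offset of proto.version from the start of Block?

8

Vec3: mtime at 0 (size 1, align 1) → ends 1; pad 7 to align 8 for version; version at 8 (size 8, align 8) → ends 16; size at 16 (size 4, align 4) → ends 20; tail pad 4 to reach multiple of 8; total 24 bytes, alignment 8
proto at 0 (size 24, align 8) → ends 24
within Vec3: version at 8
0 + 8 = 8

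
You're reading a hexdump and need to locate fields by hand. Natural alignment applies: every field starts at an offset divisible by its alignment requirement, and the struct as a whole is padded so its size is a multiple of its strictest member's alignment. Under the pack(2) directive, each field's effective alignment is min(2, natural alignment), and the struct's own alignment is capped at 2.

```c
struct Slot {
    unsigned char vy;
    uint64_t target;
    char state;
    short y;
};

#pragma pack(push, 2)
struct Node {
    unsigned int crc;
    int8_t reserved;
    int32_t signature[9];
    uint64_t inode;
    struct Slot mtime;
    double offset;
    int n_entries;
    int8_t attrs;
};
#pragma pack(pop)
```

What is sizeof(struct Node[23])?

2024

Slot: @0: vy [1B, align 1] → 1; +7 pad (align 8); @8: target [8B, align 8] → 16; @16: state [1B, align 1] → 17; +1 pad (align 2); @18: y [2B, align 2] → 20; +4 tail pad (align 8); size 24, align 8
@0: crc [4B, align 2] → 4
@4: reserved [1B, align 1] → 5
+1 pad (align 2)
@6: signature [36B, align 2] → 42
@42: inode [8B, align 2] → 50
@50: mtime [24B, align 2] → 74
@74: offset [8B, align 2] → 82
@82: n_entries [4B, align 2] → 86
@86: attrs [1B, align 1] → 87
+1 tail pad (align 2)
size 88, align 2
array of 23: 23 × 88 = 2024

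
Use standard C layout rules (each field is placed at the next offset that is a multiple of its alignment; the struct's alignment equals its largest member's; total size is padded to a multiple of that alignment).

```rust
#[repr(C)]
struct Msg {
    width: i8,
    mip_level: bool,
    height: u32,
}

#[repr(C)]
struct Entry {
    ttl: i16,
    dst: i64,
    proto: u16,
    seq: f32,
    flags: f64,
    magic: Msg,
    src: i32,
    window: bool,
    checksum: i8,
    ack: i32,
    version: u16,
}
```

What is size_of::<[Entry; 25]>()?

1400

Msg: width at 0 (size 1, align 1) → ends 1; mip_level at 1 (size 1, align 1) → ends 2; pad 2 to align 4 for height; height at 4 (size 4, align 4) → ends 8; total 8 bytes, alignment 4
ttl at 0 (size 2, align 2) → ends 2
pad 6 to align 8 for dst
dst at 8 (size 8, align 8) → ends 16
proto at 16 (size 2, align 2) → ends 18
pad 2 to align 4 for seq
seq at 20 (size 4, align 4) → ends 24
flags at 24 (size 8, align 8) → ends 32
magic at 32 (size 8, align 4) → ends 40
src at 40 (size 4, align 4) → ends 44
window at 44 (size 1, align 1) → ends 45
checksum at 45 (size 1, align 1) → ends 46
pad 2 to align 4 for ack
ack at 48 (size 4, align 4) → ends 52
version at 52 (size 2, align 2) → ends 54
tail pad 2 to reach multiple of 8
total 56 bytes, alignment 8
array of 25: 25 × 56 = 1400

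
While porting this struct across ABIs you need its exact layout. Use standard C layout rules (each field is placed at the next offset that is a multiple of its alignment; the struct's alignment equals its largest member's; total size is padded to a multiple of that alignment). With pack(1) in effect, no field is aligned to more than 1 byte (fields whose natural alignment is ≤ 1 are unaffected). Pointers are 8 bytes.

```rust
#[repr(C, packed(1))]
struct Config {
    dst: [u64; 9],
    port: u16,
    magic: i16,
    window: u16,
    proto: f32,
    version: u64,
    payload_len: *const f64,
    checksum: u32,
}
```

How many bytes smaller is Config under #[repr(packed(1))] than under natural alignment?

natural layout:
  0..72  dst  (72B, 8-aligned)
  72..74  port  (2B, 2-aligned)
  74..76  magic  (2B, 2-aligned)
  76..78  window  (2B, 2-aligned)
  78..80  -- padding (2B)
  80..84  proto  (4B, 4-aligned)
  84..88  -- padding (4B)
  88..96  version  (8B, 8-aligned)
  96..104  payload_len  (8B, 8-aligned)
  104..108  checksum  (4B, 4-aligned)
  108..112  -- tail padding (4B)
  sizeof = 112, alignof = 8
packed(1) layout:
  0..72  dst  (72B, 1-aligned)
  72..74  port  (2B, 1-aligned)
  74..76  magic  (2B, 1-aligned)
  76..78  window  (2B, 1-aligned)
  78..82  proto  (4B, 1-aligned)
  82..90  version  (8B, 1-aligned)
  90..98  payload_len  (8B, 1-aligned)
  98..102  checksum  (4B, 1-aligned)
  sizeof = 102, alignof = 1
112 − 102 = 10

10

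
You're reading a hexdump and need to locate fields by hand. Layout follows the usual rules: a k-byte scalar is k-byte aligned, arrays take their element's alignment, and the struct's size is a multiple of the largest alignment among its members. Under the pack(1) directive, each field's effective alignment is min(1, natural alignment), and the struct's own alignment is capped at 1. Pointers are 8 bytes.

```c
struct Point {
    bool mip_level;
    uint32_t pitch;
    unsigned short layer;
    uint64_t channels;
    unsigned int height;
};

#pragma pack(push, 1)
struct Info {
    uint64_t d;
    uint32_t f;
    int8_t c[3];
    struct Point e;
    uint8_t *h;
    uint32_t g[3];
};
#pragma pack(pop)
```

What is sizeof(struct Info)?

67

Point: @0: mip_level [1B, align 1] → 1; +3 pad (align 4); @4: pitch [4B, align 4] → 8; @8: layer [2B, align 2] → 10; +6 pad (align 8); @16: channels [8B, align 8] → 24; @24: height [4B, align 4] → 28; +4 tail pad (align 8); size 32, align 8
@0: d [8B, align 1] → 8
@8: f [4B, align 1] → 12
@12: c [3B, align 1] → 15
@15: e [32B, align 1] → 47
@47: h [8B, align 1] → 55
@55: g [12B, align 1] → 67
size 67, align 1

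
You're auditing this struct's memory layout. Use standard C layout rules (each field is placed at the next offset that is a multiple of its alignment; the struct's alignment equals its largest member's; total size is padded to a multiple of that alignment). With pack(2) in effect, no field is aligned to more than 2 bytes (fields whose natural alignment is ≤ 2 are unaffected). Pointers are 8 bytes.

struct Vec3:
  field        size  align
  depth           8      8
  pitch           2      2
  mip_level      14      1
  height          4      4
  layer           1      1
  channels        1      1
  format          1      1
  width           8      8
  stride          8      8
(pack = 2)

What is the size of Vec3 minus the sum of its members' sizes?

@0: depth [8B, align 2] → 8
@8: pitch [2B, align 2] → 10
@10: mip_level [14B, align 1] → 24
@24: height [4B, align 2] → 28
@28: layer [1B, align 1] → 29
@29: channels [1B, align 1] → 30
@30: format [1B, align 1] → 31
+1 pad (align 2)
@32: width [8B, align 2] → 40
@40: stride [8B, align 2] → 48
size 48, align 2
data bytes 47, size 48 → padding 1

1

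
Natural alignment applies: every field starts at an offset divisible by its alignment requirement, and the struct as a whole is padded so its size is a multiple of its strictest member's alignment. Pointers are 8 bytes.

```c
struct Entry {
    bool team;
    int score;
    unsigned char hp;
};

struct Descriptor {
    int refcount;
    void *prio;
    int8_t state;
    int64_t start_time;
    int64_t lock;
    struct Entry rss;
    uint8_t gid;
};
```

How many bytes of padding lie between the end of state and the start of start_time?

7

Entry: 0..1  team  (1B, 1-aligned); 1..4  -- padding (3B); 4..8  score  (4B, 4-aligned); 8..9  hp  (1B, 1-aligned); 9..12  -- tail padding (3B); sizeof = 12, alignof = 4
0..4  refcount  (4B, 4-aligned)
4..8  -- padding (4B)
8..16  prio  (8B, 8-aligned)
16..17  state  (1B, 1-aligned)
17..24  -- padding (7B)
24..32  start_time  (8B, 8-aligned)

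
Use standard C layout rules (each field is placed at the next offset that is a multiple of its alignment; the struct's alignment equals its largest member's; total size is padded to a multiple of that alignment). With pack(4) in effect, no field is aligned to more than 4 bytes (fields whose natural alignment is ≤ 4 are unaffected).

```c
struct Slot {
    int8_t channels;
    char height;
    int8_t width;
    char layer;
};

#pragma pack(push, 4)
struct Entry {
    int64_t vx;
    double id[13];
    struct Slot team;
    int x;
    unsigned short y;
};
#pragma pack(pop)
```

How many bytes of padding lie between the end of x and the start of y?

Slot: 0..1  channels  (1B, 1-aligned); 1..2  height  (1B, 1-aligned); 2..3  width  (1B, 1-aligned); 3..4  layer  (1B, 1-aligned); sizeof = 4, alignof = 1
0..8  vx  (8B, 4-aligned)
8..112  id  (104B, 4-aligned)
112..116  team  (4B, 1-aligned)
116..120  x  (4B, 4-aligned)
120..122  y  (2B, 2-aligned)

0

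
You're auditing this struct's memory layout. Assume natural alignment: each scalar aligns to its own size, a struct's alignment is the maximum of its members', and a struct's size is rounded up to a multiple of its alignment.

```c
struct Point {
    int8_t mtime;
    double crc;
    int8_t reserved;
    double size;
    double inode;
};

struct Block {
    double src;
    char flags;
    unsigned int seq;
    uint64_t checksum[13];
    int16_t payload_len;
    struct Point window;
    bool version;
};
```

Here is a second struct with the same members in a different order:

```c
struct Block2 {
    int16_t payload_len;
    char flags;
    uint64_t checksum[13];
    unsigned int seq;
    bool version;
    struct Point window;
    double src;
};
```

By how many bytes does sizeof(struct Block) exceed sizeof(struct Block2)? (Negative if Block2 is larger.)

8

Point: @0: mtime [1B, align 1] → 1; +7 pad (align 8); @8: crc [8B, align 8] → 16; @16: reserved [1B, align 1] → 17; +7 pad (align 8); @24: size [8B, align 8] → 32; @32: inode [8B, align 8] → 40; size 40, align 8
@0: src [8B, align 8] → 8
@8: flags [1B, align 1] → 9
+3 pad (align 4)
@12: seq [4B, align 4] → 16
@16: checksum [104B, align 8] → 120
@120: payload_len [2B, align 2] → 122
+6 pad (align 8)
@128: window [40B, align 8] → 168
@168: version [1B, align 1] → 169
+7 tail pad (align 8)
size 176, align 8
— Block2 —
@0: payload_len [2B, align 2] → 2
@2: flags [1B, align 1] → 3
+5 pad (align 8)
@8: checksum [104B, align 8] → 112
@112: seq [4B, align 4] → 116
@116: version [1B, align 1] → 117
+3 pad (align 8)
@120: window [40B, align 8] → 160
@160: src [8B, align 8] → 168
size 168, align 8
176 − 168 = 8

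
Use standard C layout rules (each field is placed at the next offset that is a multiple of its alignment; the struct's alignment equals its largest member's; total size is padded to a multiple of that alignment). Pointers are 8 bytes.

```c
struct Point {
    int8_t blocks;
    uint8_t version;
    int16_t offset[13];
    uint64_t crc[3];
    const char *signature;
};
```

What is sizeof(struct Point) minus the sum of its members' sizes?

@0: blocks [1B, align 1] → 1
@1: version [1B, align 1] → 2
@2: offset [26B, align 2] → 28
+4 pad (align 8)
@32: crc [24B, align 8] → 56
@56: signature [8B, align 8] → 64
size 64, align 8
data bytes 60, size 64 → padding 4

4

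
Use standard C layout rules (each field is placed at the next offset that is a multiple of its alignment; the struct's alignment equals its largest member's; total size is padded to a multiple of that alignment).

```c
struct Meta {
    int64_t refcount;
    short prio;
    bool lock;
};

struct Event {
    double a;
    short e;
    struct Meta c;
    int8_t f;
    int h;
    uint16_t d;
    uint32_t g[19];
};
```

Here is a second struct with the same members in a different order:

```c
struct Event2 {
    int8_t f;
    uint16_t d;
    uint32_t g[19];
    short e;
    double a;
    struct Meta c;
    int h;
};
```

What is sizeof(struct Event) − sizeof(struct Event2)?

0

Meta: refcount at 0 (size 8, align 8) → ends 8; prio at 8 (size 2, align 2) → ends 10; lock at 10 (size 1, align 1) → ends 11; tail pad 5 to reach multiple of 8; total 16 bytes, alignment 8
a at 0 (size 8, align 8) → ends 8
e at 8 (size 2, align 2) → ends 10
pad 6 to align 8 for c
c at 16 (size 16, align 8) → ends 32
f at 32 (size 1, align 1) → ends 33
pad 3 to align 4 for h
h at 36 (size 4, align 4) → ends 40
d at 40 (size 2, align 2) → ends 42
pad 2 to align 4 for g
g at 44 (size 76, align 4) → ends 120
total 120 bytes, alignment 8
— Event2 —
f at 0 (size 1, align 1) → ends 1
pad 1 to align 2 for d
d at 2 (size 2, align 2) → ends 4
g at 4 (size 76, align 4) → ends 80
e at 80 (size 2, align 2) → ends 82
pad 6 to align 8 for a
a at 88 (size 8, align 8) → ends 96
c at 96 (size 16, align 8) → ends 112
h at 112 (size 4, align 4) → ends 116
tail pad 4 to reach multiple of 8
total 120 bytes, alignment 8
120 − 120 = 0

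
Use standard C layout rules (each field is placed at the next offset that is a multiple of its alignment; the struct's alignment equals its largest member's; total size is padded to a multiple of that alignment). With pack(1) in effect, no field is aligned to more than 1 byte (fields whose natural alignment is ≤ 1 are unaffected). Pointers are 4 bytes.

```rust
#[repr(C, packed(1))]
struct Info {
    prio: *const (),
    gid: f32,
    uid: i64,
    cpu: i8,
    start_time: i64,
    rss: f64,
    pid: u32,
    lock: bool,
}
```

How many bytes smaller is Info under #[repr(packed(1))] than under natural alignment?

natural layout:
  @0: prio [4B, align 4] → 4
  @4: gid [4B, align 4] → 8
  @8: uid [8B, align 8] → 16
  @16: cpu [1B, align 1] → 17
  +7 pad (align 8)
  @24: start_time [8B, align 8] → 32
  @32: rss [8B, align 8] → 40
  @40: pid [4B, align 4] → 44
  @44: lock [1B, align 1] → 45
  +3 tail pad (align 8)
  size 48, align 8
packed(1) layout:
  @0: prio [4B, align 1] → 4
  @4: gid [4B, align 1] → 8
  @8: uid [8B, align 1] → 16
  @16: cpu [1B, align 1] → 17
  @17: start_time [8B, align 1] → 25
  @25: rss [8B, align 1] → 33
  @33: pid [4B, align 1] → 37
  @37: lock [1B, align 1] → 38
  size 38, align 1
48 − 38 = 10

10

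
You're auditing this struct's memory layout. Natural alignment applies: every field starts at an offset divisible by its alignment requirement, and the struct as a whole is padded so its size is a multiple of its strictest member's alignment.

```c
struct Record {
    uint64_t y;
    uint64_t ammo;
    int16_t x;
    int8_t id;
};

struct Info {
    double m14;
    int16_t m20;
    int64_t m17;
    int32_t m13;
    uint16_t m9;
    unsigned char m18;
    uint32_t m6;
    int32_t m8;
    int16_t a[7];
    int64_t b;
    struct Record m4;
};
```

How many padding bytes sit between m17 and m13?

0

Record: 0..8  y  (8B, 8-aligned); 8..16  ammo  (8B, 8-aligned); 16..18  x  (2B, 2-aligned); 18..19  id  (1B, 1-aligned); 19..24  -- tail padding (5B); sizeof = 24, alignof = 8
0..8  m14  (8B, 8-aligned)
8..10  m20  (2B, 2-aligned)
10..16  -- padding (6B)
16..24  m17  (8B, 8-aligned)
24..28  m13  (4B, 4-aligned)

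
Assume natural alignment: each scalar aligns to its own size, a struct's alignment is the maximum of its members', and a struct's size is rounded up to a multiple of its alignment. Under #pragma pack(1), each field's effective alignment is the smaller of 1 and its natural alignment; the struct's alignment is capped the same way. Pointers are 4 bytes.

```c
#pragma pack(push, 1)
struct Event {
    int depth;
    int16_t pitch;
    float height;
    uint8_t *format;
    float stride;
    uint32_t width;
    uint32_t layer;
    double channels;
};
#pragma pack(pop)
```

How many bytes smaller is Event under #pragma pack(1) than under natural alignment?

6

natural layout:
  @0: depth [4B, align 4] → 4
  @4: pitch [2B, align 2] → 6
  +2 pad (align 4)
  @8: height [4B, align 4] → 12
  @12: format [4B, align 4] → 16
  @16: stride [4B, align 4] → 20
  @20: width [4B, align 4] → 24
  @24: layer [4B, align 4] → 28
  +4 pad (align 8)
  @32: channels [8B, align 8] → 40
  size 40, align 8
packed(1) layout:
  @0: depth [4B, align 1] → 4
  @4: pitch [2B, align 1] → 6
  @6: height [4B, align 1] → 10
  @10: format [4B, align 1] → 14
  @14: stride [4B, align 1] → 18
  @18: width [4B, align 1] → 22
  @22: layer [4B, align 1] → 26
  @26: channels [8B, align 1] → 34
  size 34, align 1
40 − 34 = 6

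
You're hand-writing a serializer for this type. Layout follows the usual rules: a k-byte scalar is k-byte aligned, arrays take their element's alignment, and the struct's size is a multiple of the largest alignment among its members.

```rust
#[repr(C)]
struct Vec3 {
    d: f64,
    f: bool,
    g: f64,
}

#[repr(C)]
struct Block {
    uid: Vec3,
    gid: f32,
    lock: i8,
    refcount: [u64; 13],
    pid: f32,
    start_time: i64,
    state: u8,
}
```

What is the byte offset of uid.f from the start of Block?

8

Vec3: @0: d [8B, align 8] → 8; @8: f [1B, align 1] → 9; +7 pad (align 8); @16: g [8B, align 8] → 24; size 24, align 8
@0: uid [24B, align 8] → 24
within Vec3: f at 8
0 + 8 = 8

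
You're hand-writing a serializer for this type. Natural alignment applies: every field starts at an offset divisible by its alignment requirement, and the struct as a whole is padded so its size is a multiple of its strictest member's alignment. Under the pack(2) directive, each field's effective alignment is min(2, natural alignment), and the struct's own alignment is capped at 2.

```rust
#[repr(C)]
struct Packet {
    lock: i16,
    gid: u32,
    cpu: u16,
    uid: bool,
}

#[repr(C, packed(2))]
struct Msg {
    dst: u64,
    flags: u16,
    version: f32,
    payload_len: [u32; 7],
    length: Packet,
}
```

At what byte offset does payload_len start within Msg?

14

Packet: 0..2  lock  (2B, 2-aligned); 2..4  -- padding (2B); 4..8  gid  (4B, 4-aligned); 8..10  cpu  (2B, 2-aligned); 10..11  uid  (1B, 1-aligned); 11..12  -- tail padding (1B); sizeof = 12, alignof = 4
0..8  dst  (8B, 2-aligned)
8..10  flags  (2B, 2-aligned)
10..14  version  (4B, 2-aligned)
14..42  payload_len  (28B, 2-aligned)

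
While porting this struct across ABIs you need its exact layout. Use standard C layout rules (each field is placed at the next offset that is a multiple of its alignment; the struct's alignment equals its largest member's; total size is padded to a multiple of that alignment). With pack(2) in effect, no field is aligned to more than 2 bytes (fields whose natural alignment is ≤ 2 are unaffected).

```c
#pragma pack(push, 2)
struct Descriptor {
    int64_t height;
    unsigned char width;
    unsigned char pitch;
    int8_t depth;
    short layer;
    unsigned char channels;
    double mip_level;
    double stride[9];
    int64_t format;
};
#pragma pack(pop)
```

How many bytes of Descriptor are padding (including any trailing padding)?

2

0..8  height  (8B, 2-aligned)
8..9  width  (1B, 1-aligned)
9..10  pitch  (1B, 1-aligned)
10..11  depth  (1B, 1-aligned)
11..12  -- padding (1B)
12..14  layer  (2B, 2-aligned)
14..15  channels  (1B, 1-aligned)
15..16  -- padding (1B)
16..24  mip_level  (8B, 2-aligned)
24..96  stride  (72B, 2-aligned)
96..104  format  (8B, 2-aligned)
sizeof = 104, alignof = 2
data bytes 102, size 104 → padding 2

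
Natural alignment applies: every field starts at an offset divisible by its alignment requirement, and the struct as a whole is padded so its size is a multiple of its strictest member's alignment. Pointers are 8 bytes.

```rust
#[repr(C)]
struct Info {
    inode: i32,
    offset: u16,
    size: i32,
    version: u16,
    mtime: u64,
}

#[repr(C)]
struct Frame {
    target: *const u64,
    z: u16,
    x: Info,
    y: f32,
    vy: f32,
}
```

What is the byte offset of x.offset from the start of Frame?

20

Info: @0: inode [4B, align 4] → 4; @4: offset [2B, align 2] → 6; +2 pad (align 4); @8: size [4B, align 4] → 12; @12: version [2B, align 2] → 14; +2 pad (align 8); @16: mtime [8B, align 8] → 24; size 24, align 8
@0: target [8B, align 8] → 8
@8: z [2B, align 2] → 10
+6 pad (align 8)
@16: x [24B, align 8] → 40
within Info: offset at 4
16 + 4 = 20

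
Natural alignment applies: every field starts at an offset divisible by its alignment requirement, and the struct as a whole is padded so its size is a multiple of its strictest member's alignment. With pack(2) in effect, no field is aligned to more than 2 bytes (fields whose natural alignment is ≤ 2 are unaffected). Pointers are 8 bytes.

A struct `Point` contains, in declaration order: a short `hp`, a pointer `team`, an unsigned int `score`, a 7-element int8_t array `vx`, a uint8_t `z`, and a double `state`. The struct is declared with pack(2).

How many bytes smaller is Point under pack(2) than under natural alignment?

10

natural layout:
  @0: hp [2B, align 2] → 2
  +6 pad (align 8)
  @8: team [8B, align 8] → 16
  @16: score [4B, align 4] → 20
  @20: vx [7B, align 1] → 27
  @27: z [1B, align 1] → 28
  +4 pad (align 8)
  @32: state [8B, align 8] → 40
  size 40, align 8
packed(2) layout:
  @0: hp [2B, align 2] → 2
  @2: team [8B, align 2] → 10
  @10: score [4B, align 2] → 14
  @14: vx [7B, align 1] → 21
  @21: z [1B, align 1] → 22
  @22: state [8B, align 2] → 30
  size 30, align 2
40 − 30 = 10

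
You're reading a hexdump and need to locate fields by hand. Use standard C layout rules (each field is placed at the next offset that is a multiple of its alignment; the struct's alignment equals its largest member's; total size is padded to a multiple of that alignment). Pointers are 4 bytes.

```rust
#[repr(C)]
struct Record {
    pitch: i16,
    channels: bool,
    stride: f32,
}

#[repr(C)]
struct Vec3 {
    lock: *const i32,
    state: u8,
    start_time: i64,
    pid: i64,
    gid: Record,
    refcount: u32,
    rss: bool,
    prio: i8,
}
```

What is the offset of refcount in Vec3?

Record: 0..2  pitch  (2B, 2-aligned); 2..3  channels  (1B, 1-aligned); 3..4  -- padding (1B); 4..8  stride  (4B, 4-aligned); sizeof = 8, alignof = 4
0..4  lock  (4B, 4-aligned)
4..5  state  (1B, 1-aligned)
5..8  -- padding (3B)
8..16  start_time  (8B, 8-aligned)
16..24  pid  (8B, 8-aligned)
24..32  gid  (8B, 4-aligned)
32..36  refcount  (4B, 4-aligned)

32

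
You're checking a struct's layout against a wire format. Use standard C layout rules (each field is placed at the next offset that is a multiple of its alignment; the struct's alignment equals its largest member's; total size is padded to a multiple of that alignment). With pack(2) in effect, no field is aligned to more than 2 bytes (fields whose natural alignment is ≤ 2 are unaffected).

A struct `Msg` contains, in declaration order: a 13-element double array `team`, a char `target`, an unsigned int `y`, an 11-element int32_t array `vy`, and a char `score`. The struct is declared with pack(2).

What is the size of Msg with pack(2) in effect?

156

0..104  team  (104B, 2-aligned)
104..105  target  (1B, 1-aligned)
105..106  -- padding (1B)
106..110  y  (4B, 2-aligned)
110..154  vy  (44B, 2-aligned)
154..155  score  (1B, 1-aligned)
155..156  -- tail padding (1B)
sizeof = 156, alignof = 2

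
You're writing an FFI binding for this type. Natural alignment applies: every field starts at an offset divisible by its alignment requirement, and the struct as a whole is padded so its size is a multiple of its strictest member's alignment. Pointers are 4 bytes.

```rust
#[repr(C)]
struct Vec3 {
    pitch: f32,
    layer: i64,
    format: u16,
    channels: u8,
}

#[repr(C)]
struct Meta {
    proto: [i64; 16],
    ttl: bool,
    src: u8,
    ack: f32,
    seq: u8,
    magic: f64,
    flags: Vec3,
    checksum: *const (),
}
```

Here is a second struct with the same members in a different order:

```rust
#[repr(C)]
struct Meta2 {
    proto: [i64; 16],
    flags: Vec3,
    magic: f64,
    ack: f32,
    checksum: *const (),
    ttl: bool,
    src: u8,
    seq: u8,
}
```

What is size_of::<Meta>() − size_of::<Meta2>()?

Vec3: pitch at 0 (size 4, align 4) → ends 4; pad 4 to align 8 for layer; layer at 8 (size 8, align 8) → ends 16; format at 16 (size 2, align 2) → ends 18; channels at 18 (size 1, align 1) → ends 19; tail pad 5 to reach multiple of 8; total 24 bytes, alignment 8
proto at 0 (size 128, align 8) → ends 128
ttl at 128 (size 1, align 1) → ends 129
src at 129 (size 1, align 1) → ends 130
pad 2 to align 4 for ack
ack at 132 (size 4, align 4) → ends 136
seq at 136 (size 1, align 1) → ends 137
pad 7 to align 8 for magic
magic at 144 (size 8, align 8) → ends 152
flags at 152 (size 24, align 8) → ends 176
checksum at 176 (size 4, align 4) → ends 180
tail pad 4 to reach multiple of 8
total 184 bytes, alignment 8
— Meta2 —
proto at 0 (size 128, align 8) → ends 128
flags at 128 (size 24, align 8) → ends 152
magic at 152 (size 8, align 8) → ends 160
ack at 160 (size 4, align 4) → ends 164
checksum at 164 (size 4, align 4) → ends 168
ttl at 168 (size 1, align 1) → ends 169
src at 169 (size 1, align 1) → ends 170
seq at 170 (size 1, align 1) → ends 171
tail pad 5 to reach multiple of 8
total 176 bytes, alignment 8
184 − 176 = 8

8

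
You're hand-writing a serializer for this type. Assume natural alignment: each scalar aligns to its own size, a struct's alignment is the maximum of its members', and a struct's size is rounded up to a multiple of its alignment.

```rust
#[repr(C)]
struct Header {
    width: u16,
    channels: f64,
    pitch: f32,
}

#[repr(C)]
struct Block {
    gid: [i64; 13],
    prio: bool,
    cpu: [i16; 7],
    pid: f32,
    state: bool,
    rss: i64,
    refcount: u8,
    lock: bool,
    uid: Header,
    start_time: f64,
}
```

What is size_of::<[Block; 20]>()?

3520

Header: 0..2  width  (2B, 2-aligned); 2..8  -- padding (6B); 8..16  channels  (8B, 8-aligned); 16..20  pitch  (4B, 4-aligned); 20..24  -- tail padding (4B); sizeof = 24, alignof = 8
0..104  gid  (104B, 8-aligned)
104..105  prio  (1B, 1-aligned)
105..106  -- padding (1B)
106..120  cpu  (14B, 2-aligned)
120..124  pid  (4B, 4-aligned)
124..125  state  (1B, 1-aligned)
125..128  -- padding (3B)
128..136  rss  (8B, 8-aligned)
136..137  refcount  (1B, 1-aligned)
137..138  lock  (1B, 1-aligned)
138..144  -- padding (6B)
144..168  uid  (24B, 8-aligned)
168..176  start_time  (8B, 8-aligned)
sizeof = 176, alignof = 8
array of 20: 20 × 176 = 3520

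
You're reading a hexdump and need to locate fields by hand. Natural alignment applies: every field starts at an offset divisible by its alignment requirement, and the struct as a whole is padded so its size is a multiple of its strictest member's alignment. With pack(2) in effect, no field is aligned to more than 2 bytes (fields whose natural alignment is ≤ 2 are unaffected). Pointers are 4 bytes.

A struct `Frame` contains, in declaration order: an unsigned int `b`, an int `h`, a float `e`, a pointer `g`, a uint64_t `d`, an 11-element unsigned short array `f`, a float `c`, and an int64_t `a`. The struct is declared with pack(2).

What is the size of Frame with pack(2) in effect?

0..4  b  (4B, 2-aligned)
4..8  h  (4B, 2-aligned)
8..12  e  (4B, 2-aligned)
12..16  g  (4B, 2-aligned)
16..24  d  (8B, 2-aligned)
24..46  f  (22B, 2-aligned)
46..50  c  (4B, 2-aligned)
50..58  a  (8B, 2-aligned)
sizeof = 58, alignof = 2

58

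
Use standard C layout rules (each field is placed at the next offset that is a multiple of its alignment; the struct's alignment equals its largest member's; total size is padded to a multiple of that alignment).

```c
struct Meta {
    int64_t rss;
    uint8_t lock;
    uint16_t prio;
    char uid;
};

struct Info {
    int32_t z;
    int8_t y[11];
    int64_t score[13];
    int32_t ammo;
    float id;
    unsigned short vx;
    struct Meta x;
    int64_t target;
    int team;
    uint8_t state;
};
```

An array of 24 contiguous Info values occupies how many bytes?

4032

Meta: 0..8  rss  (8B, 8-aligned); 8..9  lock  (1B, 1-aligned); 9..10  -- padding (1B); 10..12  prio  (2B, 2-aligned); 12..13  uid  (1B, 1-aligned); 13..16  -- tail padding (3B); sizeof = 16, alignof = 8
0..4  z  (4B, 4-aligned)
4..15  y  (11B, 1-aligned)
15..16  -- padding (1B)
16..120  score  (104B, 8-aligned)
120..124  ammo  (4B, 4-aligned)
124..128  id  (4B, 4-aligned)
128..130  vx  (2B, 2-aligned)
130..136  -- padding (6B)
136..152  x  (16B, 8-aligned)
152..160  target  (8B, 8-aligned)
160..164  team  (4B, 4-aligned)
164..165  state  (1B, 1-aligned)
165..168  -- tail padding (3B)
sizeof = 168, alignof = 8
array of 24: 24 × 168 = 4032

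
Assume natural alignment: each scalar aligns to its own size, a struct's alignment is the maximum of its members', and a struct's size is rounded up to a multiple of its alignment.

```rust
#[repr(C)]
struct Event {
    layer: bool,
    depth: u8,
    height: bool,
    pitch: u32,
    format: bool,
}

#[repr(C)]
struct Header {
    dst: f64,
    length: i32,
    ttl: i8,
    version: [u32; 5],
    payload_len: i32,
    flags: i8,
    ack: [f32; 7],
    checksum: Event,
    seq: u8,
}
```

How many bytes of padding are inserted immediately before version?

3

Event: @0: layer [1B, align 1] → 1; @1: depth [1B, align 1] → 2; @2: height [1B, align 1] → 3; +1 pad (align 4); @4: pitch [4B, align 4] → 8; @8: format [1B, align 1] → 9; +3 tail pad (align 4); size 12, align 4
@0: dst [8B, align 8] → 8
@8: length [4B, align 4] → 12
@12: ttl [1B, align 1] → 13
+3 pad (align 4)
@16: version [20B, align 4] → 36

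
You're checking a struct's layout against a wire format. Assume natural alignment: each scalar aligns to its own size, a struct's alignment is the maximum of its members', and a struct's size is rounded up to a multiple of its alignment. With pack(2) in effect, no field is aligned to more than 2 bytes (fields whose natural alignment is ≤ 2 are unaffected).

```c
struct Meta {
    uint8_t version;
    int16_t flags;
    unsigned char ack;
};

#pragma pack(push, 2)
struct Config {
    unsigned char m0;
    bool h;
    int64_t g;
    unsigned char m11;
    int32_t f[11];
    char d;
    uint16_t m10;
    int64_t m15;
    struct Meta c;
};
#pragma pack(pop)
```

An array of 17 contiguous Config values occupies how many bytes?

Meta: 0..1  version  (1B, 1-aligned); 1..2  -- padding (1B); 2..4  flags  (2B, 2-aligned); 4..5  ack  (1B, 1-aligned); 5..6  -- tail padding (1B); sizeof = 6, alignof = 2
0..1  m0  (1B, 1-aligned)
1..2  h  (1B, 1-aligned)
2..10  g  (8B, 2-aligned)
10..11  m11  (1B, 1-aligned)
11..12  -- padding (1B)
12..56  f  (44B, 2-aligned)
56..57  d  (1B, 1-aligned)
57..58  -- padding (1B)
58..60  m10  (2B, 2-aligned)
60..68  m15  (8B, 2-aligned)
68..74  c  (6B, 2-aligned)
sizeof = 74, alignof = 2
array of 17: 17 × 74 = 1258

1258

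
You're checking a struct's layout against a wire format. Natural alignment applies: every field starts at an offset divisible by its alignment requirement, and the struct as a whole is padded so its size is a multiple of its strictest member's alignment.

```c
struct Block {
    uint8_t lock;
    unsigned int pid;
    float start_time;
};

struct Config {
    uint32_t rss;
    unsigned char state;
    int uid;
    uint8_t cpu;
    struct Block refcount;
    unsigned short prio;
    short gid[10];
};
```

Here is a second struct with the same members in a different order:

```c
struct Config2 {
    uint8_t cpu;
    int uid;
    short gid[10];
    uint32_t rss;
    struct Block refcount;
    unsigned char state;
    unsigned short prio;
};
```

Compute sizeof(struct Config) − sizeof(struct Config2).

4

Block: lock at 0 (size 1, align 1) → ends 1; pad 3 to align 4 for pid; pid at 4 (size 4, align 4) → ends 8; start_time at 8 (size 4, align 4) → ends 12; total 12 bytes, alignment 4
rss at 0 (size 4, align 4) → ends 4
state at 4 (size 1, align 1) → ends 5
pad 3 to align 4 for uid
uid at 8 (size 4, align 4) → ends 12
cpu at 12 (size 1, align 1) → ends 13
pad 3 to align 4 for refcount
refcount at 16 (size 12, align 4) → ends 28
prio at 28 (size 2, align 2) → ends 30
gid at 30 (size 20, align 2) → ends 50
tail pad 2 to reach multiple of 4
total 52 bytes, alignment 4
— Config2 —
cpu at 0 (size 1, align 1) → ends 1
pad 3 to align 4 for uid
uid at 4 (size 4, align 4) → ends 8
gid at 8 (size 20, align 2) → ends 28
rss at 28 (size 4, align 4) → ends 32
refcount at 32 (size 12, align 4) → ends 44
state at 44 (size 1, align 1) → ends 45
pad 1 to align 2 for prio
prio at 46 (size 2, align 2) → ends 48
total 48 bytes, alignment 4
52 − 48 = 4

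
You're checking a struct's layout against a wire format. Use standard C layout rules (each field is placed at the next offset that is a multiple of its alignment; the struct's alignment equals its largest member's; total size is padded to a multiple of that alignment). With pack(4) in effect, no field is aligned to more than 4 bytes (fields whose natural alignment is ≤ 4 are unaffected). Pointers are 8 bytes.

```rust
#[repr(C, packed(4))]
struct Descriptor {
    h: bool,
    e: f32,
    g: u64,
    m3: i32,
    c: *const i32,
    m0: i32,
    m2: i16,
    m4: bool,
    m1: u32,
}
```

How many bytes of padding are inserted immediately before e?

0..1  h  (1B, 1-aligned)
1..4  -- padding (3B)
4..8  e  (4B, 4-aligned)

3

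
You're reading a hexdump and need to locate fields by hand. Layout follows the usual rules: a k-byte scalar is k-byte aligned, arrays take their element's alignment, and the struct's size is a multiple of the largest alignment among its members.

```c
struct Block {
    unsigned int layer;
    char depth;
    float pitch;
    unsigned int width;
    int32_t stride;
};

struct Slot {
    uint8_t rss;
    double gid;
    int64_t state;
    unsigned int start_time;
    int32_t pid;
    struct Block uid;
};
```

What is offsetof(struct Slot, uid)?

Block: layer at 0 (size 4, align 4) → ends 4; depth at 4 (size 1, align 1) → ends 5; pad 3 to align 4 for pitch; pitch at 8 (size 4, align 4) → ends 12; width at 12 (size 4, align 4) → ends 16; stride at 16 (size 4, align 4) → ends 20; total 20 bytes, alignment 4
rss at 0 (size 1, align 1) → ends 1
pad 7 to align 8 for gid
gid at 8 (size 8, align 8) → ends 16
state at 16 (size 8, align 8) → ends 24
start_time at 24 (size 4, align 4) → ends 28
pid at 28 (size 4, align 4) → ends 32
uid at 32 (size 20, align 4) → ends 52

32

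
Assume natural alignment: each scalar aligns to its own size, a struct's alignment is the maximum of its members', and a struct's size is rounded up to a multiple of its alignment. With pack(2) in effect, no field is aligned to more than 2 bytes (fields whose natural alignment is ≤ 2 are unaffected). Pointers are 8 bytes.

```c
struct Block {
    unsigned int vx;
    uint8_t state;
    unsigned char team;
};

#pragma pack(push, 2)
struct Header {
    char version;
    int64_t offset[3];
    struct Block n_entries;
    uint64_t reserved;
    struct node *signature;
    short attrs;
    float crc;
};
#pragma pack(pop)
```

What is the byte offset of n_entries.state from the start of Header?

30

Block: vx at 0 (size 4, align 4) → ends 4; state at 4 (size 1, align 1) → ends 5; team at 5 (size 1, align 1) → ends 6; tail pad 2 to reach multiple of 4; total 8 bytes, alignment 4
version at 0 (size 1, align 1) → ends 1
pad 1 to align 2 for offset
offset at 2 (size 24, align 2) → ends 26
n_entries at 26 (size 8, align 2) → ends 34
within Block: state at 4
26 + 4 = 30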